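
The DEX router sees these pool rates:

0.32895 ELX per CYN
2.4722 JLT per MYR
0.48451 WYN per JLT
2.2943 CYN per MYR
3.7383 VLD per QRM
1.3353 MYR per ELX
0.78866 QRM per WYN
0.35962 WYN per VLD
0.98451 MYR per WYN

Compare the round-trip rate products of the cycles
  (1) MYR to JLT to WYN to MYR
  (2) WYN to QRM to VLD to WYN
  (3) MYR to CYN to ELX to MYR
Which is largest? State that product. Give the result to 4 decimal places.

1.1793

(1) 2.4722 × 0.48451 × 0.98451 = 1.17925
(2) 0.78866 × 3.7383 × 0.35962 = 1.06025
(3) 2.2943 × 0.32895 × 1.3353 = 1.00776
Highest is cycle (1) at 1.1793 (>1, arbitrage).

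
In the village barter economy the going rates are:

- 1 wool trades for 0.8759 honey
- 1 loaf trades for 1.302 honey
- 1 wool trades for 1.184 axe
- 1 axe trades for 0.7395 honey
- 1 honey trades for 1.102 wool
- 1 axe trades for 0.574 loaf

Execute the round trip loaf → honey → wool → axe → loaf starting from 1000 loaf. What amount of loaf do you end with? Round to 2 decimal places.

1000 loaf × 1.302 = 1302 honey
1302 honey × 1.102 = 1434.804 wool
1434.804 wool × 1.184 = 1698.807936 axe
1698.807936 axe × 0.574 = 975.115755264 loaf

975.12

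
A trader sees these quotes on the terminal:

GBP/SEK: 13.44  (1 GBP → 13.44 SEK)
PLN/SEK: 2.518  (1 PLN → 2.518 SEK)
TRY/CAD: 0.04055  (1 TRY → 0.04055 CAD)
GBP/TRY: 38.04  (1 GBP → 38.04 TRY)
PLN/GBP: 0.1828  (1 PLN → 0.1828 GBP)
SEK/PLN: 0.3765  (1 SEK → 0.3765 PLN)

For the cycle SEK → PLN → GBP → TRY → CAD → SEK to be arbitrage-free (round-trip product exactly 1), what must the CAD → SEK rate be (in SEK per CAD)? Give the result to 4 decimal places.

Known legs of the cycle: 0.3765 × 0.1828 × 38.04 × 0.04055 = 0.1061628426324
For no arbitrage the full-cycle product must be 1, so the missing rate is 1 / 0.1061628426324 ≈ 9.419492.

9.4195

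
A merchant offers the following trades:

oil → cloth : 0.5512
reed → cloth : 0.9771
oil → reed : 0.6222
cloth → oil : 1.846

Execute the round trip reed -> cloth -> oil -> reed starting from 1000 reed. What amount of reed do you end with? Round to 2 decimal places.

1122.28

1000 reed × 0.9771 = 977.1 cloth
977.1 cloth × 1.846 = 1803.7266 oil
1803.7266 oil × 0.6222 = 1122.27869052 reed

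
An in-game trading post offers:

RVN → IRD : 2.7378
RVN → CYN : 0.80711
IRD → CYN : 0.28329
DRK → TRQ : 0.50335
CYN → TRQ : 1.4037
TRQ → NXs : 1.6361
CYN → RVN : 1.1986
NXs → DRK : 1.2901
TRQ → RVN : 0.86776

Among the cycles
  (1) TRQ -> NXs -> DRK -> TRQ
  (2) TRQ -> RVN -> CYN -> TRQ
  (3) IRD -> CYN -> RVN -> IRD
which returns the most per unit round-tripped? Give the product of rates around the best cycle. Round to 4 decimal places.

1.0624

(1) 1.6361 × 1.2901 × 0.50335 = 1.06244
(2) 0.86776 × 0.80711 × 1.4037 = 0.98312
(3) 0.28329 × 1.1986 × 2.7378 = 0.92962
Highest is cycle (1) at 1.0624 (>1, arbitrage).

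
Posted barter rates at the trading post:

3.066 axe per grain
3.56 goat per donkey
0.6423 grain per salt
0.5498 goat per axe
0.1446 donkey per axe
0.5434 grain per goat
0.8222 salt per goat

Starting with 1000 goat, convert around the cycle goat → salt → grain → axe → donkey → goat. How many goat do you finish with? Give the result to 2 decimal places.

1000 goat × 0.8222 = 822.2 salt
822.2 salt × 0.6423 = 528.09906 grain
528.09906 grain × 3.066 = 1619.15171796 axe
1619.15171796 axe × 0.1446 = 234.129338417016 donkey
234.129338417016 donkey × 3.56 = 833.50044476457696 goat

833.50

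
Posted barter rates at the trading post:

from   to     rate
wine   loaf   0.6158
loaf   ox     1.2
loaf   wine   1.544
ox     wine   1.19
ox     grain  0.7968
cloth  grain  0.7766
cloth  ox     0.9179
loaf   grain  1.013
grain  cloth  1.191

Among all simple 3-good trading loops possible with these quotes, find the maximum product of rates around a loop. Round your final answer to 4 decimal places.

0.8794

ox→wine→loaf→ox: 1.19 × 0.6158 × 1.2 = 0.87936
grain→cloth→ox→grain: 1.191 × 0.9179 × 0.7968 = 0.87108
Maximum is ox→wine→loaf→ox at 0.8794; no arbitrage — every cycle loses value.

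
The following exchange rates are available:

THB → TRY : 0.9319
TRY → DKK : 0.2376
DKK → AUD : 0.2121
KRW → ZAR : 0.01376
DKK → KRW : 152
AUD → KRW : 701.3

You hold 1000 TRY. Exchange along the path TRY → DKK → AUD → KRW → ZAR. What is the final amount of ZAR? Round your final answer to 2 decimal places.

486.31

1000 TRY × 0.2376 = 237.6 DKK
237.6 DKK × 0.2121 = 50.39496 AUD
50.39496 AUD × 701.3 = 35341.985448 KRW
35341.985448 KRW × 0.01376 = 486.30571976448 ZAR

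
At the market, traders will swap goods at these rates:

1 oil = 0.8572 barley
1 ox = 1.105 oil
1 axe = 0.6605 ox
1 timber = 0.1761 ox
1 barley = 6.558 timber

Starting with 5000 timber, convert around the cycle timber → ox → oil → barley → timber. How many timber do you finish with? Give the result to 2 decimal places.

5000 timber × 0.1761 = 880.5 ox
880.5 ox × 1.105 = 972.9525 oil
972.9525 oil × 0.8572 = 834.014883 barley
834.014883 barley × 6.558 = 5469.469602714 timber

5469.47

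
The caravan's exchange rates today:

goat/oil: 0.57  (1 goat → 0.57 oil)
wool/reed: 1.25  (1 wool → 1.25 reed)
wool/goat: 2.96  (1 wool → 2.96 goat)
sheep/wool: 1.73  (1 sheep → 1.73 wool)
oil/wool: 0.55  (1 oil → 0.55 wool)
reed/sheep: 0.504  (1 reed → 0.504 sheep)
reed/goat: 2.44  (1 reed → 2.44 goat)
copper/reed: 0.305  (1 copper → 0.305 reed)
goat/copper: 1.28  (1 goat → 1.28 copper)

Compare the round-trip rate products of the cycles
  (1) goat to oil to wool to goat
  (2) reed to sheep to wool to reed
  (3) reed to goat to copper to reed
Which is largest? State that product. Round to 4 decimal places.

(1) 0.57 × 0.55 × 2.96 = 0.92796
(2) 0.504 × 1.73 × 1.25 = 1.08990
(3) 2.44 × 1.28 × 0.305 = 0.95258
Highest is cycle (2) at 1.0899 (>1, arbitrage).

1.0899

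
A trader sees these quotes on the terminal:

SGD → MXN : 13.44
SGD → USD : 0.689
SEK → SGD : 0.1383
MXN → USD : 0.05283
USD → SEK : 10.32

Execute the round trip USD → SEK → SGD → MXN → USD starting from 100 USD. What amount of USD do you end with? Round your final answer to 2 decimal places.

101.34

100 USD × 10.32 = 1032 SEK
1032 SEK × 0.1383 = 142.7256 SGD
142.7256 SGD × 13.44 = 1918.232064 MXN
1918.232064 MXN × 0.05283 = 101.34019994112 USD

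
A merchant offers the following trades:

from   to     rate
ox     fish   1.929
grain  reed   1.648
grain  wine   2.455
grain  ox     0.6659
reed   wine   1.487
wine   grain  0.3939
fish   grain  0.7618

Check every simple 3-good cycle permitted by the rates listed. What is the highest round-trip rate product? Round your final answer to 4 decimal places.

0.9785

grain→ox→fish→grain: 0.6659 × 1.929 × 0.7618 = 0.97855
grain→reed→wine→grain: 1.648 × 1.487 × 0.3939 = 0.96528
Maximum is grain→ox→fish→grain at 0.9785; no arbitrage — every cycle loses value.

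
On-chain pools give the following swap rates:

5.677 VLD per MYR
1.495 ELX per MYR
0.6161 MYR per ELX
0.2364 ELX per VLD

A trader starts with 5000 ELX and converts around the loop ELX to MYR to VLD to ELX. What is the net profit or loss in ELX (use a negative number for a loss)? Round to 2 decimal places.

5000 ELX × 0.6161 = 3080.5 MYR
3080.5 MYR × 5.677 = 17487.9985 VLD
17487.9985 VLD × 0.2364 = 4134.1628454 ELX
Net change: 4134.1628454 − 5000 = -865.8371546 ELX

-865.84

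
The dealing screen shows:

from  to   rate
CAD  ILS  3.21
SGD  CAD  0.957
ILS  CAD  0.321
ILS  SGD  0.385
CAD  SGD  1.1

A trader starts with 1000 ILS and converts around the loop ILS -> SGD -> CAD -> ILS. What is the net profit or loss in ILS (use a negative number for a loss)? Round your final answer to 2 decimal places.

1000 ILS × 0.385 = 385 SGD
385 SGD × 0.957 = 368.445 CAD
368.445 CAD × 3.21 = 1182.70845 ILS
Net change: 1182.70845 − 1000 = 182.70845 ILS

182.71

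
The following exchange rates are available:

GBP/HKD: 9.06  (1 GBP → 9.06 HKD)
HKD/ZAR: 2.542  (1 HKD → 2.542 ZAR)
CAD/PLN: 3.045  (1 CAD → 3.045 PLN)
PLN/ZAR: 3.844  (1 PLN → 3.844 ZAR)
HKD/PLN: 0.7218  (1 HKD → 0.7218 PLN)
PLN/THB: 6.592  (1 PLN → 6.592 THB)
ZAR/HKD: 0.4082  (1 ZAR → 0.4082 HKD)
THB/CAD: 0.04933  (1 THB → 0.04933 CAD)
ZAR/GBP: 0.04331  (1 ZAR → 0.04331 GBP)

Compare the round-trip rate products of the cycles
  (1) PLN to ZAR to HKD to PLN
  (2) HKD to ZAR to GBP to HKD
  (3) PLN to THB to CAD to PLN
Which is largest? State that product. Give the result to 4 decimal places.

(1) 3.844 × 0.4082 × 0.7218 = 1.13259
(2) 2.542 × 0.04331 × 9.06 = 0.99745
(3) 6.592 × 0.04933 × 3.045 = 0.99018
Highest is cycle (1) at 1.1326 (>1, arbitrage).

1.1326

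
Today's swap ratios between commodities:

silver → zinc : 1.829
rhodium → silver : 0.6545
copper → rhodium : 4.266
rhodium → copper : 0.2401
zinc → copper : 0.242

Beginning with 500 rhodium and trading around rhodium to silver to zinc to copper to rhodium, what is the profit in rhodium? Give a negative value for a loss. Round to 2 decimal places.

500 rhodium × 0.6545 = 327.25 silver
327.25 silver × 1.829 = 598.54025 zinc
598.54025 zinc × 0.242 = 144.8467405 copper
144.8467405 copper × 4.266 = 617.916194973 rhodium
Net change: 617.916194973 − 500 = 117.916194973 rhodium

117.92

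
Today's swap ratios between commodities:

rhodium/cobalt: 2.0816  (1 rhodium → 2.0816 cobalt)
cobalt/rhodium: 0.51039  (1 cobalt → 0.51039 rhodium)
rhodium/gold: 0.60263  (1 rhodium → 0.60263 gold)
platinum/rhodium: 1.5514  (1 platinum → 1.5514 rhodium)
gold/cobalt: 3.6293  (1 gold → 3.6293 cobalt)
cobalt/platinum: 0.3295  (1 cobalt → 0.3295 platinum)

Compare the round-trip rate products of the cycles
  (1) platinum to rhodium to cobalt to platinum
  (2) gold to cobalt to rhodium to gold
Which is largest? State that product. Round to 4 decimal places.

(1) 1.5514 × 2.0816 × 0.3295 = 1.06409
(2) 3.6293 × 0.51039 × 0.60263 = 1.11629
Highest is cycle (2) at 1.1163 (>1, arbitrage).

1.1163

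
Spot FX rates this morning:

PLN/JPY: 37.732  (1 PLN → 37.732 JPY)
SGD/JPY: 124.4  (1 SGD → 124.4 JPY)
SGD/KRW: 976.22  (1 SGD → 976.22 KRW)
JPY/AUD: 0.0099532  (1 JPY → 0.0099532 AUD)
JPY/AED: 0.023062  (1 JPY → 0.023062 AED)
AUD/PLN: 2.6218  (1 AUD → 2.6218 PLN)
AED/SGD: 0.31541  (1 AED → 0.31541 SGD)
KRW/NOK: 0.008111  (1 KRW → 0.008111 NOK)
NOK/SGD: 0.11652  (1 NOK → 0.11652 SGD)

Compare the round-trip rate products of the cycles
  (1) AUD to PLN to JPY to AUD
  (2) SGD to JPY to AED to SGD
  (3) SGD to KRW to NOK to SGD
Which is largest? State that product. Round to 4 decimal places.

(1) 2.6218 × 37.732 × 0.0099532 = 0.98463
(2) 124.4 × 0.023062 × 0.31541 = 0.90488
(3) 976.22 × 0.008111 × 0.11652 = 0.92262
Highest is cycle (1) at 0.9846 (≤1, no arbitrage).

0.9846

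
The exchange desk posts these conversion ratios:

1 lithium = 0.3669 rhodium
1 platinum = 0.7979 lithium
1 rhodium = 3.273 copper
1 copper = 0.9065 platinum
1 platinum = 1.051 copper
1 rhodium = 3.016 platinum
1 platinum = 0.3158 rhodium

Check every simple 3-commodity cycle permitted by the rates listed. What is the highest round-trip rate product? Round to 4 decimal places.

0.9370

platinum→rhodium→copper→platinum: 0.3158 × 3.273 × 0.9065 = 0.93697
platinum→lithium→rhodium→platinum: 0.7979 × 0.3669 × 3.016 = 0.88293
Maximum is platinum→rhodium→copper→platinum at 0.9370; no arbitrage — every cycle loses value.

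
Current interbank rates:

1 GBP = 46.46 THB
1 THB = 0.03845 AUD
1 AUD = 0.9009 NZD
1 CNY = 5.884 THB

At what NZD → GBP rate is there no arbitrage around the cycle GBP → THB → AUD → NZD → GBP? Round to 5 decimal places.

Known legs of the cycle: 46.46 × 0.03845 × 0.9009 = 1.6093560483
For no arbitrage the full-cycle product must be 1, so the missing rate is 1 / 1.6093560483 ≈ 0.6213665.

0.62137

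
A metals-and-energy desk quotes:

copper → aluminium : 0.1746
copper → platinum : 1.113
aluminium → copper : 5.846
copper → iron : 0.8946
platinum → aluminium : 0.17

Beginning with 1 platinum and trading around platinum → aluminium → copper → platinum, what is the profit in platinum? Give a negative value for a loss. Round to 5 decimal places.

0.10612

1 platinum × 0.17 = 0.17 aluminium
0.17 aluminium × 5.846 = 0.99382 copper
0.99382 copper × 1.113 = 1.10612166 platinum
Net change: 1.10612166 − 1 = 0.10612166 platinum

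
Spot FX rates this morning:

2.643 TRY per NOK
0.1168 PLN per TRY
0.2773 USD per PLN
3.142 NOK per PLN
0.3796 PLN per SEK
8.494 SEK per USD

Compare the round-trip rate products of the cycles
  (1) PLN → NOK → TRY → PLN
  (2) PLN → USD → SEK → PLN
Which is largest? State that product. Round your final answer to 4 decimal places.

0.9699

(1) 3.142 × 2.643 × 0.1168 = 0.96994
(2) 0.2773 × 8.494 × 0.3796 = 0.89410
Highest is cycle (1) at 0.9699 (≤1, no arbitrage).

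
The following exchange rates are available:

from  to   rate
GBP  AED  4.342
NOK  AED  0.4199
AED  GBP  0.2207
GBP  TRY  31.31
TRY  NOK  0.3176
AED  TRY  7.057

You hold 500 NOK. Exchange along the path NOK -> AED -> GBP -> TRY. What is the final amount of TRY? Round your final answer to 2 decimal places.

500 NOK × 0.4199 = 209.95 AED
209.95 AED × 0.2207 = 46.335965 GBP
46.335965 GBP × 31.31 = 1450.77906415 TRY

1450.78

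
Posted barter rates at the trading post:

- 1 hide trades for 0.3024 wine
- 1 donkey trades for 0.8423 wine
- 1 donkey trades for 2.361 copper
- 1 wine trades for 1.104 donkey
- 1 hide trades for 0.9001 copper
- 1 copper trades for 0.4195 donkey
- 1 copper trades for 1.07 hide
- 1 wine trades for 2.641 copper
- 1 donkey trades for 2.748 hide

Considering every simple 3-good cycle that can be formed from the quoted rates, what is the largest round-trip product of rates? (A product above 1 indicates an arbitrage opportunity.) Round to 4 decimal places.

donkey→hide→copper→donkey: 2.748 × 0.9001 × 0.4195 = 1.03762
donkey→wine→copper→donkey: 0.8423 × 2.641 × 0.4195 = 0.93318
donkey→hide→wine→donkey: 2.748 × 0.3024 × 1.104 = 0.91742
hide→wine→copper→hide: 0.3024 × 2.641 × 1.07 = 0.85454
Maximum is donkey→hide→copper→donkey at 1.0376; arbitrage exists.

1.0376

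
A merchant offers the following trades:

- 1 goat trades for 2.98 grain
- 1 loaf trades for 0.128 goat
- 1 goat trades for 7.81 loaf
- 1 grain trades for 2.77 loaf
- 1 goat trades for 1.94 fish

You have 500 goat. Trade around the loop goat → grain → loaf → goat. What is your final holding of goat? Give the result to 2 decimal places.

500 goat × 2.98 = 1490 grain
1490 grain × 2.77 = 4127.3 loaf
4127.3 loaf × 0.128 = 528.2944 goat

528.29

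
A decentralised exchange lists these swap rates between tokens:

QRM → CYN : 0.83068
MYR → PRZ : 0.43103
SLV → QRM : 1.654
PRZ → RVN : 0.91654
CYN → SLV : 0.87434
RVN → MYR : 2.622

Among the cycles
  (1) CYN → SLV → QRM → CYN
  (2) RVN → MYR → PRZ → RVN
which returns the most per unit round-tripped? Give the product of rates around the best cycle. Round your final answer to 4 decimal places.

(1) 0.87434 × 1.654 × 0.83068 = 1.20129
(2) 2.622 × 0.43103 × 0.91654 = 1.03584
Highest is cycle (1) at 1.2013 (>1, arbitrage).

1.2013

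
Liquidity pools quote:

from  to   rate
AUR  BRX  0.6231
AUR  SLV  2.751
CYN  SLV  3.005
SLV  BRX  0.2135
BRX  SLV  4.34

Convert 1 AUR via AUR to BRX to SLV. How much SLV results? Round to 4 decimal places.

2.7043

1 AUR × 0.6231 = 0.6231 BRX
0.6231 BRX × 4.34 = 2.704254 SLV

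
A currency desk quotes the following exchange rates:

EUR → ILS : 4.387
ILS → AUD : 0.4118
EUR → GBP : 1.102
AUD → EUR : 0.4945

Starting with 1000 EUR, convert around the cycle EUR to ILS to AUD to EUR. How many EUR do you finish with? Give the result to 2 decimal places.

893.35

1000 EUR × 4.387 = 4387 ILS
4387 ILS × 0.4118 = 1806.5666 AUD
1806.5666 AUD × 0.4945 = 893.3471837 EUR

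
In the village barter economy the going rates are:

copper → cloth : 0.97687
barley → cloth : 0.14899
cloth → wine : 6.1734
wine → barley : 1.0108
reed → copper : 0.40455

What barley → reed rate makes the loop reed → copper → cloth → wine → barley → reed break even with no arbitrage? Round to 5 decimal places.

0.40551

Known legs of the cycle: 0.40455 × 0.97687 × 6.1734 × 1.0108 = 2.46603155145739812
For no arbitrage the full-cycle product must be 1, so the missing rate is 1 / 2.46603155145739812 ≈ 0.4055098.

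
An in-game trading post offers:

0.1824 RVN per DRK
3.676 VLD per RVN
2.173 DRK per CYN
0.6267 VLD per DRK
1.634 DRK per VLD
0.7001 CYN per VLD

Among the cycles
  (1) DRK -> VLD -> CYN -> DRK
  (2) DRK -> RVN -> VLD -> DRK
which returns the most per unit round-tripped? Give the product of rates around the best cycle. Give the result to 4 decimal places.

1.0956

(1) 0.6267 × 0.7001 × 2.173 = 0.95341
(2) 0.1824 × 3.676 × 1.634 = 1.09560
Highest is cycle (2) at 1.0956 (>1, arbitrage).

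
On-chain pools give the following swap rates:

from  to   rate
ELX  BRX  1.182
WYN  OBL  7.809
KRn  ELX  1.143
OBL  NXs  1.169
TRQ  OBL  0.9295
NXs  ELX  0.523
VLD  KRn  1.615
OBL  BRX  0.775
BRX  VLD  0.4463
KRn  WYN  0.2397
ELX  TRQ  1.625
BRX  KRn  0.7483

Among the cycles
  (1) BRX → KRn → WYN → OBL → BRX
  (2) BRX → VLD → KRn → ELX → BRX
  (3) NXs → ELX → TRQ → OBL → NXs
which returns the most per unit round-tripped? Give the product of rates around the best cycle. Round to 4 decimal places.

(1) 0.7483 × 0.2397 × 7.809 × 0.775 = 1.08553
(2) 0.4463 × 1.615 × 1.143 × 1.182 = 0.97379
(3) 0.523 × 1.625 × 0.9295 × 1.169 = 0.92346
Highest is cycle (1) at 1.0855 (>1, arbitrage).

1.0855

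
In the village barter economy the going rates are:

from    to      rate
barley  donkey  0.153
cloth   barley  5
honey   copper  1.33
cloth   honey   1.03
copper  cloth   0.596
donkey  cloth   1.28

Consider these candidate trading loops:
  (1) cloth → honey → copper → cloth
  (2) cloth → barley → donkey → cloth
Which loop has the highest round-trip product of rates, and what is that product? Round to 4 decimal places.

(1) 1.03 × 1.33 × 0.596 = 0.81646
(2) 5 × 0.153 × 1.28 = 0.97920
Highest is cycle (2) at 0.9792 (≤1, no arbitrage).

0.9792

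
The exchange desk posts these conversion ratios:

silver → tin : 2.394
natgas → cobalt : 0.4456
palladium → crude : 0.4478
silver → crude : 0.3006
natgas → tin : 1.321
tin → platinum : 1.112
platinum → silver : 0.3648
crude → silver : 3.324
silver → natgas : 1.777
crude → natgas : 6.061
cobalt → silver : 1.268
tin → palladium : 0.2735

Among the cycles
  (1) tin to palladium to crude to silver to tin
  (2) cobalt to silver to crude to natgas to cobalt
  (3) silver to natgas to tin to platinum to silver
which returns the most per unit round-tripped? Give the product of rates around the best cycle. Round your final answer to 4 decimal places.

(1) 0.2735 × 0.4478 × 3.324 × 2.394 = 0.97460
(2) 1.268 × 0.3006 × 6.061 × 0.4456 = 1.02943
(3) 1.777 × 1.321 × 1.112 × 0.3648 = 0.95225
Highest is cycle (2) at 1.0294 (>1, arbitrage).

1.0294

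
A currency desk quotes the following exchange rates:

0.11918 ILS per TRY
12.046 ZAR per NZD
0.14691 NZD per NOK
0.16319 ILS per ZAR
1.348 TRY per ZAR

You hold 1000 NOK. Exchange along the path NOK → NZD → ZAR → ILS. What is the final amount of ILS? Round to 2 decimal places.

288.79

1000 NOK × 0.14691 = 146.91 NZD
146.91 NZD × 12.046 = 1769.67786 ZAR
1769.67786 ZAR × 0.16319 = 288.7937299734 ILS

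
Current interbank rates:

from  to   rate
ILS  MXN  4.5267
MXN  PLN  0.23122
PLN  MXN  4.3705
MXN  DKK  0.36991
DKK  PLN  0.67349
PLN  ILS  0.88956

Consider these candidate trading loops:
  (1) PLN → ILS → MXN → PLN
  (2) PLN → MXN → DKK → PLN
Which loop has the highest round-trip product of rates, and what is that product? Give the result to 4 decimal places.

1.0888

(1) 0.88956 × 4.5267 × 0.23122 = 0.93107
(2) 4.3705 × 0.36991 × 0.67349 = 1.08883
Highest is cycle (2) at 1.0888 (>1, arbitrage).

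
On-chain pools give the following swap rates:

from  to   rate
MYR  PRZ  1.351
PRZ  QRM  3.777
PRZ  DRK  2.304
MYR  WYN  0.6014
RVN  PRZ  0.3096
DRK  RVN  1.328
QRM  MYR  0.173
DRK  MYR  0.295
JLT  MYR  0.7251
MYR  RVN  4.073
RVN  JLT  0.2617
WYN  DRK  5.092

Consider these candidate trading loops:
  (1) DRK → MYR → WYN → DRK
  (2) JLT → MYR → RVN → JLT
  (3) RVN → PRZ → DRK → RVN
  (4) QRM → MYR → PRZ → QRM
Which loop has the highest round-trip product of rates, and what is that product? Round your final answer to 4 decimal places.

(1) 0.295 × 0.6014 × 5.092 = 0.90339
(2) 0.7251 × 4.073 × 0.2617 = 0.77289
(3) 0.3096 × 2.304 × 1.328 = 0.94729
(4) 0.173 × 1.351 × 3.777 = 0.88277
Highest is cycle (3) at 0.9473 (≤1, no arbitrage).

0.9473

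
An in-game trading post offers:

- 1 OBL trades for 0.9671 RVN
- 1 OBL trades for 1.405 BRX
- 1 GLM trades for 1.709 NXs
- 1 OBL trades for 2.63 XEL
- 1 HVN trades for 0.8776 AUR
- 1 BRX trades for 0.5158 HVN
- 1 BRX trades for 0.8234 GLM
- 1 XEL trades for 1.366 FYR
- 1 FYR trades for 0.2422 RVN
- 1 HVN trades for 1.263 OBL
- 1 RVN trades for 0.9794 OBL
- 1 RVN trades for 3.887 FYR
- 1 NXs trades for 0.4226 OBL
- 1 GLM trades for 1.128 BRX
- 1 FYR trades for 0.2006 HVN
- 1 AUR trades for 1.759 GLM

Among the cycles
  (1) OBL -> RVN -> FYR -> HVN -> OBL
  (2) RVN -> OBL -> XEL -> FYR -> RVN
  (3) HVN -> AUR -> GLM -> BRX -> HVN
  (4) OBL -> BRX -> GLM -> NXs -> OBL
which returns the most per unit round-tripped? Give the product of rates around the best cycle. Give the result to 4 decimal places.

(1) 0.9671 × 3.887 × 0.2006 × 1.263 = 0.95240
(2) 0.9794 × 2.63 × 1.366 × 0.2422 = 0.85220
(3) 0.8776 × 1.759 × 1.128 × 0.5158 = 0.89816
(4) 1.405 × 0.8234 × 1.709 × 0.4226 = 0.83552
Highest is cycle (1) at 0.9524 (≤1, no arbitrage).

0.9524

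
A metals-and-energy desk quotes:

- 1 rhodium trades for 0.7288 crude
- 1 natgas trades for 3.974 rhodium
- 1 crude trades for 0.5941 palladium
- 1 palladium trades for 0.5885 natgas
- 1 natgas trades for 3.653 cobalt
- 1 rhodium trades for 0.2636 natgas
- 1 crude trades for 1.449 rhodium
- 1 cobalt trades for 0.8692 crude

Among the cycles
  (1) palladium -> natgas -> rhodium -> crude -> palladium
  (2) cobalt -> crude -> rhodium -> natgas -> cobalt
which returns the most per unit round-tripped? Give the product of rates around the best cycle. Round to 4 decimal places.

(1) 0.5885 × 3.974 × 0.7288 × 0.5941 = 1.01261
(2) 0.8692 × 1.449 × 0.2636 × 3.653 = 1.21278
Highest is cycle (2) at 1.2128 (>1, arbitrage).

1.2128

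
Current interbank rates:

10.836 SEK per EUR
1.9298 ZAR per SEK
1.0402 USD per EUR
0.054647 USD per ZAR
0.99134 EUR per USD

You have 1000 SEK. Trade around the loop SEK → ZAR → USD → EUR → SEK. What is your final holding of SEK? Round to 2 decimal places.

1132.84

1000 SEK × 1.9298 = 1929.8 ZAR
1929.8 ZAR × 0.054647 = 105.4577806 USD
105.4577806 USD × 0.99134 = 104.544516220004 EUR
104.544516220004 EUR × 10.836 = 1132.844377759963344 SEK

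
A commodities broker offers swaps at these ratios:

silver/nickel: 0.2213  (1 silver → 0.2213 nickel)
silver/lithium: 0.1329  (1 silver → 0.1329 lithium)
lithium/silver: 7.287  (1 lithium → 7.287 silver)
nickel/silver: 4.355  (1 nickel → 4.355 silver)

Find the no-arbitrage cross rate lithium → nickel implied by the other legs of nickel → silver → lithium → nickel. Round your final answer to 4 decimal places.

1.7278

Known legs of the cycle: 4.355 × 0.1329 = 0.5787795
For no arbitrage the full-cycle product must be 1, so the missing rate is 1 / 0.5787795 ≈ 1.727774.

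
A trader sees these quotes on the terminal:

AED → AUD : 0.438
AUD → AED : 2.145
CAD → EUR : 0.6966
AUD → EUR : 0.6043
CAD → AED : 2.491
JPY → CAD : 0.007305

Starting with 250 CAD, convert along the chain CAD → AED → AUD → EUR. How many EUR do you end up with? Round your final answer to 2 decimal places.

164.83

250 CAD × 2.491 = 622.75 AED
622.75 AED × 0.438 = 272.7645 AUD
272.7645 AUD × 0.6043 = 164.83158735 EUR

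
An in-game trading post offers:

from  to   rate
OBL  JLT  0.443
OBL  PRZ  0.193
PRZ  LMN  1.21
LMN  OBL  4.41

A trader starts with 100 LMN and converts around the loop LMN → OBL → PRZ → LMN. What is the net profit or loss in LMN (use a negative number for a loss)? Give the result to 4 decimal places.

2.9867

100 LMN × 4.41 = 441 OBL
441 OBL × 0.193 = 85.113 PRZ
85.113 PRZ × 1.21 = 102.98673 LMN
Net change: 102.98673 − 100 = 2.98673 LMN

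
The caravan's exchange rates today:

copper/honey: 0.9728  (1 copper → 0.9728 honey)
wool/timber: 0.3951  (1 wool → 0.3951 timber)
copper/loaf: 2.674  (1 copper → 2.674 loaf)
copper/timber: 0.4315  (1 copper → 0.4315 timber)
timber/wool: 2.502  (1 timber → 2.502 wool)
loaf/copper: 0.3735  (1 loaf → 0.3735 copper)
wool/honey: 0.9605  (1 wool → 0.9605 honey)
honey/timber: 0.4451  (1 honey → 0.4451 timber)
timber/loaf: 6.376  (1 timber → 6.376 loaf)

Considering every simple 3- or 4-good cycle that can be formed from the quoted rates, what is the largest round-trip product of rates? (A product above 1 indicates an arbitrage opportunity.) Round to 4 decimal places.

timber→wool→honey→timber: 2.502 × 0.9605 × 0.4451 = 1.06965
timber→loaf→copper→honey→timber: 6.376 × 0.3735 × 0.9728 × 0.4451 = 1.03115
timber→loaf→copper→timber: 6.376 × 0.3735 × 0.4315 = 1.02759
Maximum is timber→wool→honey→timber at 1.0697; arbitrage exists.

1.0697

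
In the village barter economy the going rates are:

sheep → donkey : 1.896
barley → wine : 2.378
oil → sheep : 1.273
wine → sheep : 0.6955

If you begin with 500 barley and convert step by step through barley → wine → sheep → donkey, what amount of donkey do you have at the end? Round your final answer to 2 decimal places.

500 barley × 2.378 = 1189 wine
1189 wine × 0.6955 = 826.9495 sheep
826.9495 sheep × 1.896 = 1567.896252 donkey

1567.90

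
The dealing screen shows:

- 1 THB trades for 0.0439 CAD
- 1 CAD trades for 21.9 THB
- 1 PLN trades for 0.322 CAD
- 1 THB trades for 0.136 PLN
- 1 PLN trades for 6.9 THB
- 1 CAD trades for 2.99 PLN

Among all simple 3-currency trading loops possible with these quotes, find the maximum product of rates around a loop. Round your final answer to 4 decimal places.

0.9590

CAD→THB→PLN→CAD: 21.9 × 0.136 × 0.322 = 0.95904
CAD→PLN→THB→CAD: 2.99 × 6.9 × 0.0439 = 0.90570
Maximum is CAD→THB→PLN→CAD at 0.9590; no arbitrage — every cycle loses value.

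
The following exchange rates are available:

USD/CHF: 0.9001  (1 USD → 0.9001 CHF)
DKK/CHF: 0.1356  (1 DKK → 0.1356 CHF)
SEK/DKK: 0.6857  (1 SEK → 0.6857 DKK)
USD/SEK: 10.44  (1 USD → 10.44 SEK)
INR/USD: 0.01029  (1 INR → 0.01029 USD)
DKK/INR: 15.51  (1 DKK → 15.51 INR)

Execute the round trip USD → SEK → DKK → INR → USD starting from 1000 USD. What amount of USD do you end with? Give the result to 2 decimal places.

1142.51

1000 USD × 10.44 = 10440 SEK
10440 SEK × 0.6857 = 7158.708 DKK
7158.708 DKK × 15.51 = 111031.56108 INR
111031.56108 INR × 0.01029 = 1142.5147635132 USD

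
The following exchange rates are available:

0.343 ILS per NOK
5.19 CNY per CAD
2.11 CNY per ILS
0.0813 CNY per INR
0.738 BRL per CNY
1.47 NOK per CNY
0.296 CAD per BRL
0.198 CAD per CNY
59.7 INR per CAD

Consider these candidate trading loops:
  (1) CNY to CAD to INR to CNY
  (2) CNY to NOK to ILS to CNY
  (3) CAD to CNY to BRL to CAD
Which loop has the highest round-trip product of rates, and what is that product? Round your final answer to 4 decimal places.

1.1337

(1) 0.198 × 59.7 × 0.0813 = 0.96101
(2) 1.47 × 0.343 × 2.11 = 1.06388
(3) 5.19 × 0.738 × 0.296 = 1.13375
Highest is cycle (3) at 1.1337 (>1, arbitrage).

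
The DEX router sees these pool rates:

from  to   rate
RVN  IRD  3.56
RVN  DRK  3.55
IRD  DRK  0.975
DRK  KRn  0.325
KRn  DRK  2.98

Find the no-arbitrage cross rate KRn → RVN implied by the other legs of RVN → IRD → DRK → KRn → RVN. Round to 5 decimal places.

Known legs of the cycle: 3.56 × 0.975 × 0.325 = 1.128075
For no arbitrage the full-cycle product must be 1, so the missing rate is 1 / 1.128075 ≈ 0.8864659.

0.88647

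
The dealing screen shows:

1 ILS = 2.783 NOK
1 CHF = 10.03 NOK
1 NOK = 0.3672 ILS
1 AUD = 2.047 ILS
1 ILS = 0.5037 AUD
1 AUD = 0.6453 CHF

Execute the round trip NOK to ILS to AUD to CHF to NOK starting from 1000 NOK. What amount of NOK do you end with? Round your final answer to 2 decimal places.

1197.12

1000 NOK × 0.3672 = 367.2 ILS
367.2 ILS × 0.5037 = 184.95864 AUD
184.95864 AUD × 0.6453 = 119.353810392 CHF
119.353810392 CHF × 10.03 = 1197.11871823176 NOK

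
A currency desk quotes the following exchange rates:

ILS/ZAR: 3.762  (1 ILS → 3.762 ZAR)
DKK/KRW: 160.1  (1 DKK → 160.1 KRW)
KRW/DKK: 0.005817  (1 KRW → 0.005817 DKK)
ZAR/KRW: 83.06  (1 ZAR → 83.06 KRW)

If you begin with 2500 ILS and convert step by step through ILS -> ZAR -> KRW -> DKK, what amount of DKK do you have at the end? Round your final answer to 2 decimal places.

4544.12

2500 ILS × 3.762 = 9405 ZAR
9405 ZAR × 83.06 = 781179.3 KRW
781179.3 KRW × 0.005817 = 4544.1199881 DKK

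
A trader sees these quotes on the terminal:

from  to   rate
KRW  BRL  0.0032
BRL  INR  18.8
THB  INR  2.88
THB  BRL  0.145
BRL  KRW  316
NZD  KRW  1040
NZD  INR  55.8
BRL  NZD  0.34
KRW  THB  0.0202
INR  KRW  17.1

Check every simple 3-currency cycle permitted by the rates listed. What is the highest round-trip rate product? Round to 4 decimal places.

KRW→BRL→NZD→KRW: 0.0032 × 0.34 × 1040 = 1.13152
KRW→BRL→INR→KRW: 0.0032 × 18.8 × 17.1 = 1.02874
KRW→THB→INR→KRW: 0.0202 × 2.88 × 17.1 = 0.99481
KRW→THB→BRL→KRW: 0.0202 × 0.145 × 316 = 0.92556
Maximum is KRW→BRL→NZD→KRW at 1.1315; arbitrage exists.

1.1315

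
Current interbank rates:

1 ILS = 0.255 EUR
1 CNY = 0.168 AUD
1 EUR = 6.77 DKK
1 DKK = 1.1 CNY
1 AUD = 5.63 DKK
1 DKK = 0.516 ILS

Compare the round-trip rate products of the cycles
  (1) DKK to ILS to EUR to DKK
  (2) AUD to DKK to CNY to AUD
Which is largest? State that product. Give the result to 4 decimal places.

1.0404

(1) 0.516 × 0.255 × 6.77 = 0.89080
(2) 5.63 × 1.1 × 0.168 = 1.04042
Highest is cycle (2) at 1.0404 (>1, arbitrage).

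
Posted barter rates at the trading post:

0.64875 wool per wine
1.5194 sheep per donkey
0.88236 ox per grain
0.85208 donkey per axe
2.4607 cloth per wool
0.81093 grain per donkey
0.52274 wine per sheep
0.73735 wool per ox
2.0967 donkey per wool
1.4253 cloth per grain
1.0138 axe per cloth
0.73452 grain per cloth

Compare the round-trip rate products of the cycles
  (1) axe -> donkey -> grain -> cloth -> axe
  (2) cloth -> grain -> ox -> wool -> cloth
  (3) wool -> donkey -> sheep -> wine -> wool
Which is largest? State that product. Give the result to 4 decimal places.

1.1759

(1) 0.85208 × 0.81093 × 1.4253 × 1.0138 = 0.99844
(2) 0.73452 × 0.88236 × 0.73735 × 2.4607 = 1.17593
(3) 2.0967 × 1.5194 × 0.52274 × 0.64875 = 1.08037
Highest is cycle (2) at 1.1759 (>1, arbitrage).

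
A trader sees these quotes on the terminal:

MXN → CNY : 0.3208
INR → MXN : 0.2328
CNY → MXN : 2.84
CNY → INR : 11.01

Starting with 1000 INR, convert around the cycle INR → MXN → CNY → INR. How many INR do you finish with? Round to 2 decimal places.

822.25

1000 INR × 0.2328 = 232.8 MXN
232.8 MXN × 0.3208 = 74.68224 CNY
74.68224 CNY × 11.01 = 822.2514624 INR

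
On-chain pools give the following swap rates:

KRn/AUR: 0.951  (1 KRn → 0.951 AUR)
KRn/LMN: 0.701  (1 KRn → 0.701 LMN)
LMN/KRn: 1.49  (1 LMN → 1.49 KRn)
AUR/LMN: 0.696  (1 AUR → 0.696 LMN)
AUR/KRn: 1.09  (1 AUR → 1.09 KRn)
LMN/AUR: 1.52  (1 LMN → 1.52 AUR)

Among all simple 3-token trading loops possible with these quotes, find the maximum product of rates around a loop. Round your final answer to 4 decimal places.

AUR→KRn→LMN→AUR: 1.09 × 0.701 × 1.52 = 1.16142
AUR→LMN→KRn→AUR: 0.696 × 1.49 × 0.951 = 0.98623
Maximum is AUR→KRn→LMN→AUR at 1.1614; arbitrage exists.

1.1614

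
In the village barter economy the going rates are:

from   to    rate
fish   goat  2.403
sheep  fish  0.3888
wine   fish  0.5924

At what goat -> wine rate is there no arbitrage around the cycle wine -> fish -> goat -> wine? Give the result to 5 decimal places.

0.70248

Known legs of the cycle: 0.5924 × 2.403 = 1.4235372
For no arbitrage the full-cycle product must be 1, so the missing rate is 1 / 1.4235372 ≈ 0.7024755.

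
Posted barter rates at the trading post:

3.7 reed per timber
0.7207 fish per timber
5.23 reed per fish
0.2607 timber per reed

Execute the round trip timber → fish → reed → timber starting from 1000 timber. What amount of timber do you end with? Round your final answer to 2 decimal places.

1000 timber × 0.7207 = 720.7 fish
720.7 fish × 5.23 = 3769.261 reed
3769.261 reed × 0.2607 = 982.6463427 timber

982.65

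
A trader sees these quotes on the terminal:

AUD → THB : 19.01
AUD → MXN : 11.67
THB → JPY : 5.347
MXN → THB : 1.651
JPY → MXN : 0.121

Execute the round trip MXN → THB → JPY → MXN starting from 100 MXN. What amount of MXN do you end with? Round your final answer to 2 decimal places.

100 MXN × 1.651 = 165.1 THB
165.1 THB × 5.347 = 882.7897 JPY
882.7897 JPY × 0.121 = 106.8175537 MXN

106.82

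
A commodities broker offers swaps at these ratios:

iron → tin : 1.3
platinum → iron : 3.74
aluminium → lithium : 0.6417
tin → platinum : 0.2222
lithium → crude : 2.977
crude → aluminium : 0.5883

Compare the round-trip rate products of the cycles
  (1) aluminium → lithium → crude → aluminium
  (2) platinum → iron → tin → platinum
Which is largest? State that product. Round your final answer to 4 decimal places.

(1) 0.6417 × 2.977 × 0.5883 = 1.12385
(2) 3.74 × 1.3 × 0.2222 = 1.08034
Highest is cycle (1) at 1.1239 (>1, arbitrage).

1.1239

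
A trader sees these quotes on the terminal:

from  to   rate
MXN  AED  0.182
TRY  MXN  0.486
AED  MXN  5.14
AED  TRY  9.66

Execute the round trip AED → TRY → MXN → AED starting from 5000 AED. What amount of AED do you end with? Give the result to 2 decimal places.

5000 AED × 9.66 = 48300 TRY
48300 TRY × 0.486 = 23473.8 MXN
23473.8 MXN × 0.182 = 4272.2316 AED

4272.23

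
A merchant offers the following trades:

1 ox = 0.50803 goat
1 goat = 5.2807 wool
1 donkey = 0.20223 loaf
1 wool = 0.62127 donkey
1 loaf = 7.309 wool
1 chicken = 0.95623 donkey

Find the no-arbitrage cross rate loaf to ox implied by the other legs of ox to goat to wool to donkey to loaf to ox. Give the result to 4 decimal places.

Known legs of the cycle: 0.50803 × 5.2807 × 0.62127 × 0.20223 = 0.3370596916624314741
For no arbitrage the full-cycle product must be 1, so the missing rate is 1 / 0.3370596916624314741 ≈ 2.966834.

2.9668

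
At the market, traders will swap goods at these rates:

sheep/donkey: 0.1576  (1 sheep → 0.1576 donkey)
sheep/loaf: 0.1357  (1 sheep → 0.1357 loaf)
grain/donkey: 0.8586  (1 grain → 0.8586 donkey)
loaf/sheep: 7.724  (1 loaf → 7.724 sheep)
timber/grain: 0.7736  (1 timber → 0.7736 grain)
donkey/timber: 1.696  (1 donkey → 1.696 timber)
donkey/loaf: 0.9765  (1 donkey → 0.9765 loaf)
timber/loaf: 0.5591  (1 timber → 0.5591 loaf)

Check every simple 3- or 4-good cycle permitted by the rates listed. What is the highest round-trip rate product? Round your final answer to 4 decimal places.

sheep→donkey→loaf→sheep: 0.1576 × 0.9765 × 7.724 = 1.18870
sheep→donkey→timber→loaf→sheep: 0.1576 × 1.696 × 0.5591 × 7.724 = 1.15429
donkey→timber→grain→donkey: 1.696 × 0.7736 × 0.8586 = 1.12651
Maximum is sheep→donkey→loaf→sheep at 1.1887; arbitrage exists.

1.1887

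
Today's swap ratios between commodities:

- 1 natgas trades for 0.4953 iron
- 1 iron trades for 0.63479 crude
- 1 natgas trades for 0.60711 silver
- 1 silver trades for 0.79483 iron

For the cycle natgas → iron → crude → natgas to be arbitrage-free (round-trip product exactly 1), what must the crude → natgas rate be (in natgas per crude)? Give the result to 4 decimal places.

Known legs of the cycle: 0.4953 × 0.63479 = 0.314411487
For no arbitrage the full-cycle product must be 1, so the missing rate is 1 / 0.314411487 ≈ 3.180545.

3.1805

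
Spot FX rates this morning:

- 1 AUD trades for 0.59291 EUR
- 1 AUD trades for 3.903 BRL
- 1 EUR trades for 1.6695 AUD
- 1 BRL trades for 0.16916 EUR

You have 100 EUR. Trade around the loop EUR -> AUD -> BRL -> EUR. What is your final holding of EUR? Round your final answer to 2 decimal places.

100 EUR × 1.6695 = 166.95 AUD
166.95 AUD × 3.903 = 651.60585 BRL
651.60585 BRL × 0.16916 = 110.225645586 EUR

110.23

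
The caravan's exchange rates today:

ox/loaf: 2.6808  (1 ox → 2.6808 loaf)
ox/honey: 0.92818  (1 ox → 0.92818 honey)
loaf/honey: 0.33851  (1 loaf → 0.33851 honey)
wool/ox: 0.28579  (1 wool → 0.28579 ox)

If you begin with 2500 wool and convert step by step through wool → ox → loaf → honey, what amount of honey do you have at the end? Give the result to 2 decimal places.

648.37

2500 wool × 0.28579 = 714.475 ox
714.475 ox × 2.6808 = 1915.36458 loaf
1915.36458 loaf × 0.33851 = 648.3700639758 honey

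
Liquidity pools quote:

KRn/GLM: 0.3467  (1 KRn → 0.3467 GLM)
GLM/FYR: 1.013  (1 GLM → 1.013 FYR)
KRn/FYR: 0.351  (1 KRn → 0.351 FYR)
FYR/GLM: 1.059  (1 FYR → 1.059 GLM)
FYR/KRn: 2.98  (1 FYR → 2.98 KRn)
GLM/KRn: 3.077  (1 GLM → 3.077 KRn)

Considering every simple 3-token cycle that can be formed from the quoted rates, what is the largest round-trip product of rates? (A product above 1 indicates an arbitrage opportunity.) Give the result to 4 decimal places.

KRn→FYR→GLM→KRn: 0.351 × 1.059 × 3.077 = 1.14375
KRn→GLM→FYR→KRn: 0.3467 × 1.013 × 2.98 = 1.04660
Maximum is KRn→FYR→GLM→KRn at 1.1437; arbitrage exists.

1.1437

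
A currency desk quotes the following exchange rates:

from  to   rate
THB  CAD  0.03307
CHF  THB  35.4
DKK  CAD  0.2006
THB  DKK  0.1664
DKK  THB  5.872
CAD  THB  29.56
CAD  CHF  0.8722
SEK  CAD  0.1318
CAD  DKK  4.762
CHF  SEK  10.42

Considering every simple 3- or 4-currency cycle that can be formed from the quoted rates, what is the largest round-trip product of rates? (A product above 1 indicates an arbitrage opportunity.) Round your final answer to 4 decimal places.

CAD→CHF→SEK→CAD: 0.8722 × 10.42 × 0.1318 = 1.19784
THB→DKK→CAD→CHF→THB: 0.1664 × 0.2006 × 0.8722 × 35.4 = 1.03063
THB→CAD→CHF→THB: 0.03307 × 0.8722 × 35.4 = 1.02107
THB→DKK→CAD→THB: 0.1664 × 0.2006 × 29.56 = 0.98671
THB→CAD→DKK→THB: 0.03307 × 4.762 × 5.872 = 0.92472
Maximum is CAD→CHF→SEK→CAD at 1.1978; arbitrage exists.

1.1978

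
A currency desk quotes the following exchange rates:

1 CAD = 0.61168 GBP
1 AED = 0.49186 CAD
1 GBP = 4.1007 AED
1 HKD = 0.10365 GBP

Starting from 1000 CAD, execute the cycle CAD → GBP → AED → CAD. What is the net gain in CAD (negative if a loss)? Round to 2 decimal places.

233.74

1000 CAD × 0.61168 = 611.68 GBP
611.68 GBP × 4.1007 = 2508.316176 AED
2508.316176 AED × 0.49186 = 1233.74039432736 CAD
Net change: 1233.74039432736 − 1000 = 233.74039432736 CAD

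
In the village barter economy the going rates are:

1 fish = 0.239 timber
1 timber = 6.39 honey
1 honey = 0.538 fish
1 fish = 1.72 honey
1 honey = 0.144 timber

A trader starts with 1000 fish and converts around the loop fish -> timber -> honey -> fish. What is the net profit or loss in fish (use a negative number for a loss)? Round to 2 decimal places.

1000 fish × 0.239 = 239 timber
239 timber × 6.39 = 1527.21 honey
1527.21 honey × 0.538 = 821.63898 fish
Net change: 821.63898 − 1000 = -178.36102 fish

-178.36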